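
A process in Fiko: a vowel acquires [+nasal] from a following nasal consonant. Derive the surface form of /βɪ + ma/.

[βɪ̃ma]

/ɪ/ sits next to the nasal /m/ and is therefore nasalised to [ɪ̃].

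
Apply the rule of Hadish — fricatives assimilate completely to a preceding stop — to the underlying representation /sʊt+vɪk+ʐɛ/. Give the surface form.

/v/ is the segment targeted by the rule; it sits immediately after /t/, so it assimilates completely and surfaces as [t].
The same rule applies at the second boundary: /ʐ/ → [k] next to /k/.

[sʊttɪkkɛ]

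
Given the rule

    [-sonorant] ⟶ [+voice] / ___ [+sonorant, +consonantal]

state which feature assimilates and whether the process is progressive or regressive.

regressive voicing assimilation

The structural change is [+voice], and the conditioning segment [+sonorant, +consonantal] (a sonorant consonant) is itself voiced, so the target comes to share the voicing of its neighbour — voicing assimilation.
The conditioning segment sits to the right of the focus bar, meaning the trigger follows the segment that changes — regressive assimilation.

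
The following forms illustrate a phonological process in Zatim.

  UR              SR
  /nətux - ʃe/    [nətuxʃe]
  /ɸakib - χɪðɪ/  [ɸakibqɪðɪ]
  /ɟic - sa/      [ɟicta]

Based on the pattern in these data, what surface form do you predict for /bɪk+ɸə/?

[bɪkpə]

The data show progressive manner assimilation: /χ/ → [q] after /b/; /s/ → [t] after /c/. In each pair only manner changes, matching the preceding consonant, while place and voice stay constant.
Nothing changes in [nətuxʃe]: there the adjacent consonants already agree in manner (/ʃ/ and /x/ are both fricatives), so this form is consistent with the same rule.
/ɸ/ is a voiceless bilabial fricative. The preceding trigger /k/ is a stop, so /ɸ/ must become a stop as well.
The voiceless bilabial stop is [p], so /ɸ/ → [p].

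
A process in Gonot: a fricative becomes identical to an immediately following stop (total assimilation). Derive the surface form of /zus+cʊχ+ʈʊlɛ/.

/s/ is the segment targeted by the rule; it sits immediately before /c/, so it assimilates completely and surfaces as [c].
The same rule applies at the second boundary: /χ/ → [ʈ] next to /ʈ/.

[zuccʊʈʈʊlɛ]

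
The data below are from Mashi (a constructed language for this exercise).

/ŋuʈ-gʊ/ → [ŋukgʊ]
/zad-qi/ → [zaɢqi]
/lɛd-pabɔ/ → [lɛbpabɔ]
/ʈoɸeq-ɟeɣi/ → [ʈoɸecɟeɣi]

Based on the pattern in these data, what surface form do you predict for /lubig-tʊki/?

The data show regressive place assimilation: /ʈ/ → [k] before /g/; /d/ → [ɢ] before /q/; /d/ → [b] before /p/; /q/ → [c] before /ɟ/. In each pair only place changes, matching the following consonant, while manner and voice stay constant.
/g/ is a voiced velar stop. The following trigger /t/ is alveolar, so /g/ must become alveolar as well.
A voiced alveolar stop is [d], so the surface segment is [d].

[lubidtʊki]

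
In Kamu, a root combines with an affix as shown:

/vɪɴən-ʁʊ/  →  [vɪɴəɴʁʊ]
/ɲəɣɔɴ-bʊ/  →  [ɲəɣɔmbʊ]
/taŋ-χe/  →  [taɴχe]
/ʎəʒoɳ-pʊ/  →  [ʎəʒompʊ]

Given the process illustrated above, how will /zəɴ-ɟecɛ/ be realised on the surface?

The data show regressive place assimilation: /n/ → [ɴ] before /ʁ/; /ɴ/ → [m] before /b/; /ŋ/ → [ɴ] before /χ/; /ɳ/ → [m] before /p/. In each pair only place changes, matching the following consonant, while manner and voice stay constant.
The rule targets /ɴ/ (voiced uvular nasal), which sits before the trigger /ɟ/ (palatal).
A voiced palatal nasal is [ɲ], so the surface segment is [ɲ].

[zəɲɟecɛ]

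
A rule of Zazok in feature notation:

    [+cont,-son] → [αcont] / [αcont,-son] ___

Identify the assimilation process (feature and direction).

The shared variable α links the value of [cont] on the target to that of the neighbouring obstruent. [cont] distinguishes stops from fricatives — a manner-of-articulation feature — so this is manner assimilation.
The conditioning segment sits to the left of the focus bar, meaning the trigger precedes the segment that changes — progressive assimilation.

progressive manner assimilation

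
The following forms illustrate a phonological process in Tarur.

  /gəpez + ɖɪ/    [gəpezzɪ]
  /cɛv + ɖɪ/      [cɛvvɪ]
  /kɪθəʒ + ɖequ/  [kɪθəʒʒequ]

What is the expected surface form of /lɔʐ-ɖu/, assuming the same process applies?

[lɔʐʐu]

The data show progressive total assimilation (/ɖ/ → [z] after /z/; /ɖ/ → [v] after /v/; /ɖ/ → [ʒ] after /ʒ/): in every case the target segment becomes identical to its preceding neighbour, copying more than a single feature.
/ɖ/ is the segment targeted by the rule; it sits immediately after /ʐ/, so it assimilates completely and surfaces as [ʐ].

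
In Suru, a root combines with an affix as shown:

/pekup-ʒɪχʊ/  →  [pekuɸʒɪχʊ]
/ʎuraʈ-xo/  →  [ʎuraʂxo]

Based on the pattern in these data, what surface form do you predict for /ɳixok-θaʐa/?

The data show regressive manner assimilation: /p/ → [ɸ] before /ʒ/; /ʈ/ → [ʂ] before /x/. In each pair only manner changes, matching the following consonant, while place and voice stay constant.
/k/ is a voiceless velar stop. The following trigger /θ/ is a fricative, so /k/ must become a fricative as well.
The voiceless velar fricative is [x], so /k/ → [x].

[ɳixoxθaʐa]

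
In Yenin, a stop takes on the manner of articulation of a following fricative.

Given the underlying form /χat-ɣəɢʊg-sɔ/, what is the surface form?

The rule targets /t/ (voiceless alveolar stop), which sits before the trigger /ɣ/ (fricative).
The voiceless alveolar fricative is [s], so /t/ → [s].
At the second juncture, /g/ likewise becomes [ɣ] adjacent to /s/.

[χasɣəɢʊɣsɔ]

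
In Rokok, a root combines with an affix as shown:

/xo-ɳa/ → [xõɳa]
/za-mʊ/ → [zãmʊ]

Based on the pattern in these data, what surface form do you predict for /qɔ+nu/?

[qɔ̃nu]

The data show regressive nasality assimilation (vowel nasalisation): /o/ → [õ] before /ɳ/; /a/ → [ã] before /m/ — a vowel is nasalised by an immediately following nasal consonant.
/ɔ/ sits next to the nasal /n/ and is therefore nasalised to [ɔ̃].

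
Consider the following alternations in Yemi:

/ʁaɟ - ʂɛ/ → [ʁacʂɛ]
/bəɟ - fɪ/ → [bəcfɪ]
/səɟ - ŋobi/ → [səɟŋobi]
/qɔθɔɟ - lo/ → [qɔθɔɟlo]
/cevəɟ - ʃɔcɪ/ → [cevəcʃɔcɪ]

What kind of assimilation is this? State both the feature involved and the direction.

regressive voicing assimilation

Underlying /ɟ/ is realised as [c] next to /ʂ/; /ʂ/ itself does not change.
The change voiced → voiceless matches the voicing of the following /ʂ/, identifying this as voicing assimilation.
Place and manner are unchanged, so the assimilation is partial, not total.
The other alternating forms pattern the same way: /ɟ/ → [c] before /f/ (voiced → voiceless, matching voiceless); /ɟ/ → [c] before /ʃ/ (voiced → voiceless, matching voiceless) — only voicing changes, and always toward the following segment.
No alternation appears in [səɟŋobi], [qɔθɔɟlo]: there the adjacent consonants already agree in voicing (/ɟ/ and /ŋ/ are both voiced; /ɟ/ and /l/ are both voiced), so these forms are consistent with the same rule.
The trigger is the following segment, so the direction is regressive (anticipatory).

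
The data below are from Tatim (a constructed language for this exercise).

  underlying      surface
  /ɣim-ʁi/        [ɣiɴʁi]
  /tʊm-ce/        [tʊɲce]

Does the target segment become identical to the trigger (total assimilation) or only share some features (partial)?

Underlying /m/ is realised as [ɴ] next to /ʁ/; /ʁ/ itself does not change.
/m/ is bilabial while /ʁ/ is uvular; the output [ɴ] is uvular, matching the trigger — so the feature that spreads is place.
Manner and voice are unchanged, so the assimilation is partial, not total.
Checking the remaining alternation: /m/ → [ɲ] before /c/ (bilabial → palatal, matching palatal) — only place changes, and always toward the following segment.

partial assimilation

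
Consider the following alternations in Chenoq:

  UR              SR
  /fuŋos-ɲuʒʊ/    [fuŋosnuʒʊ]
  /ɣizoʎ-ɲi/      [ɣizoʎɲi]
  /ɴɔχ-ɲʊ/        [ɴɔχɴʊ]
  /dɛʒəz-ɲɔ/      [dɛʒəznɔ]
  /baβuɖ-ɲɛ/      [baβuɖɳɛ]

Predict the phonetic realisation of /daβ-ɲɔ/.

[daβmɔ]

The data show progressive place assimilation: /ɲ/ → [n] after /s/; /ɲ/ → [ɴ] after /χ/; /ɲ/ → [n] after /z/; /ɲ/ → [ɳ] after /ɖ/. In each pair only place changes, matching the preceding consonant, while manner and voice stay constant.
No alternation appears in [ɣizoʎɲi]: there the adjacent consonants already agree in place (/ɲ/ and /ʎ/ are both palatal), so this form is consistent with the same rule.
/ɲ/ is a voiced palatal nasal. The preceding trigger /β/ is bilabial, so /ɲ/ must become bilabial as well.
Changing only its place to bilabial gives [m] — the voiced bilabial nasal.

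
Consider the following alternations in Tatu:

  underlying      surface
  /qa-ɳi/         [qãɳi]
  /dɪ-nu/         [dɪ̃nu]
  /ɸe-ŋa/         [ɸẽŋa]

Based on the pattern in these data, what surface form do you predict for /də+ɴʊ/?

The data show regressive nasality assimilation (vowel nasalisation): /a/ → [ã] before /ɳ/; /ɪ/ → [ɪ̃] before /n/; /e/ → [ẽ] before /ŋ/ — a vowel is nasalised by an immediately following nasal consonant.
/ə/ sits next to the nasal /ɴ/ and is therefore nasalised to [ə̃].

[də̃ɴʊ]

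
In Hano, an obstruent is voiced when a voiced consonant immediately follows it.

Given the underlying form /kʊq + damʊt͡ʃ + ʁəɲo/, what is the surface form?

[kʊɢdamʊd͡ʒʁəɲo]

/q/ is a voiceless uvular stop. The following trigger /d/ is voiced, so /q/ must become voiced as well.
Changing only its voicing to voiced gives [ɢ] — the voiced uvular stop.
At the second juncture, /t͡ʃ/ likewise becomes [d͡ʒ] adjacent to /ʁ/.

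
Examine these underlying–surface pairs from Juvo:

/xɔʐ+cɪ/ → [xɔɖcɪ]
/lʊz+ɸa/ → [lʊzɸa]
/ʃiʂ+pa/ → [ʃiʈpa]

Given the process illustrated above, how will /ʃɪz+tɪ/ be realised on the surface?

The data show regressive manner assimilation: /ʐ/ → [ɖ] before /c/; /ʂ/ → [ʈ] before /p/. In each pair only manner changes, matching the following consonant, while place and voice stay constant.
Nothing changes in [lʊzɸa]: there the adjacent consonants already agree in manner (/z/ and /ɸ/ are both fricatives), so this form is consistent with the same rule.
/z/ is a voiced alveolar fricative. The following trigger /t/ is a stop, so /z/ must become a stop as well.
A voiced alveolar stop is [d], so the surface segment is [d].

[ʃɪdtɪ]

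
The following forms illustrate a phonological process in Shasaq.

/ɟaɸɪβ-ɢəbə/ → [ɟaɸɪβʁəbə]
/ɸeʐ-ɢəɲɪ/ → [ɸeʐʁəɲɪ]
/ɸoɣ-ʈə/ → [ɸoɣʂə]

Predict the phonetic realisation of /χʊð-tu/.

The data show progressive manner assimilation: /ɢ/ → [ʁ] after /β/; /ɢ/ → [ʁ] after /ʐ/; /ʈ/ → [ʂ] after /ɣ/. In each pair only manner changes, matching the preceding consonant, while place and voice stay constant.
/t/ is a voiceless alveolar stop. The preceding trigger /ð/ is a fricative, so /t/ must become a fricative as well.
The voiceless alveolar fricative is [s], so /t/ → [s].

[χʊðsu]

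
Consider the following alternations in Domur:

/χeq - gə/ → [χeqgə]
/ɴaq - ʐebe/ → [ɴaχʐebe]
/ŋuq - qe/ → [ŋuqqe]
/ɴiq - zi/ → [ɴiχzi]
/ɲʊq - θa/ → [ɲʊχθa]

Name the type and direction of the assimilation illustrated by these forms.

Comparing underlying and surface forms, /q/ → [χ] is the alternation; the neighbouring /ʐ/ is constant.
/q/ is a stop while /ʐ/ is a fricative; the output [χ] is a fricative, matching the trigger — so the feature that spreads is manner.
Place and voice are unchanged, so the assimilation is partial, not total.
Checking the remaining alternations: /q/ → [χ] before /z/ (stop → fricative, matching a fricative); /q/ → [χ] before /θ/ (stop → fricative, matching a fricative) — only manner changes, and always toward the following segment.
No alternation appears in [χeqgə], [ŋuqqe]: there the adjacent consonants already agree in manner (/q/ and /g/ are both stops; /q/ and /q/ are both stops), so these forms are consistent with the same rule.
The trigger is the following segment, so the direction is regressive (anticipatory).

regressive manner assimilation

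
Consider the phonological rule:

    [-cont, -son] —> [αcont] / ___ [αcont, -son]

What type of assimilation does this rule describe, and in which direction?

The rule copies [cont] (continuancy) from the environment onto the target stops; since [±cont] encodes the stop/fricative manner contrast, the assimilating dimension is manner.
The conditioning segment sits to the right of the focus bar, meaning the trigger follows the segment that changes — regressive assimilation.

regressive manner assimilation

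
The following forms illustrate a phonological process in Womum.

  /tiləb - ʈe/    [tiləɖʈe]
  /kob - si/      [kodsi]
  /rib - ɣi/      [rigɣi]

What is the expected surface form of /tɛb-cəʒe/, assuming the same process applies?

The data show regressive place assimilation: /b/ → [ɖ] before /ʈ/; /b/ → [d] before /s/; /b/ → [g] before /ɣ/. In each pair only place changes, matching the following consonant, while manner and voice stay constant.
/b/ is a voiced bilabial stop. The following trigger /c/ is palatal, so /b/ must become palatal as well.
The voiced palatal stop is [ɟ], so /b/ → [ɟ].

[tɛɟcəʒe]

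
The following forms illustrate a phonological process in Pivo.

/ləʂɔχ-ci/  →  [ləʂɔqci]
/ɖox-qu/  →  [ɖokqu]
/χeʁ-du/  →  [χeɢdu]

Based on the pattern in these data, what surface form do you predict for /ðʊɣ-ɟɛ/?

The data show regressive manner assimilation: /χ/ → [q] before /c/; /x/ → [k] before /q/; /ʁ/ → [ɢ] before /d/. In each pair only manner changes, matching the following consonant, while place and voice stay constant.
The rule targets /ɣ/ (voiced velar fricative), which sits before the trigger /ɟ/ (stop).
Changing only its manner to stop gives [g] — the voiced velar stop.

[ðʊgɟɛ]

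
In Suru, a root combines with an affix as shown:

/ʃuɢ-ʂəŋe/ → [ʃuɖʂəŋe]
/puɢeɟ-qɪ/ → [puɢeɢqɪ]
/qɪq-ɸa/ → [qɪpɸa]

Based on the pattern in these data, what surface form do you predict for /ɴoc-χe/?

The data show regressive place assimilation: /ɢ/ → [ɖ] before /ʂ/; /ɟ/ → [ɢ] before /q/; /q/ → [p] before /ɸ/. In each pair only place changes, matching the following consonant, while manner and voice stay constant.
/c/ is a voiceless palatal stop. The following trigger /χ/ is uvular, so /c/ must become uvular as well.
The voiceless uvular stop is [q], so /c/ → [q].

[ɴoqχe]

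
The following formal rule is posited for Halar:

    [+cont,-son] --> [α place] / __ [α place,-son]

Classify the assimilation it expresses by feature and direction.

The shared variable α links the value of the place features (abbreviated [place]) on the target to the same value on the neighbouring segment, so place is the feature that assimilates.
Since the environment is written after the underscore, the trigger follows the target; the direction is regressive.

regressive place assimilation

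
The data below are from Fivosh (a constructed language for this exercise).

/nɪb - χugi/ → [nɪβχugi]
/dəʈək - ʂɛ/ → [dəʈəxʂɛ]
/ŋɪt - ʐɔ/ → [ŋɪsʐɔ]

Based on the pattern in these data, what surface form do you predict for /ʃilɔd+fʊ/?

The data show regressive manner assimilation: /b/ → [β] before /χ/; /k/ → [x] before /ʂ/; /t/ → [s] before /ʐ/. In each pair only manner changes, matching the following consonant, while place and voice stay constant.
/d/ is a voiced alveolar stop. The following trigger /f/ is a fricative, so /d/ must become a fricative as well.
A voiced alveolar fricative is [z], so the surface segment is [z].

[ʃilɔzfʊ]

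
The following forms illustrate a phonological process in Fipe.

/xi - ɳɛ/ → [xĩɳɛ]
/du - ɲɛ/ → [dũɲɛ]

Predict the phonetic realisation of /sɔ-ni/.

The data show regressive nasality assimilation (vowel nasalisation): /i/ → [ĩ] before /ɳ/; /u/ → [ũ] before /ɲ/ — a vowel is nasalised by an immediately following nasal consonant.
The vowel /ɔ/ is adjacent to the following nasal /n/, so it acquires [+nasal] and surfaces as [ɔ̃].

[sɔ̃ni]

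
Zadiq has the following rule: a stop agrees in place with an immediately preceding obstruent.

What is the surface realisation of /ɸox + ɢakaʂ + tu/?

/ɢ/ is a voiced uvular stop. The preceding trigger /x/ is velar, so /ɢ/ must become velar as well.
A voiced velar stop is [g], so the surface segment is [g].
The same rule applies at the second boundary: /t/ → [ʈ] next to /ʂ/.

[ɸoxgakaʂʈu]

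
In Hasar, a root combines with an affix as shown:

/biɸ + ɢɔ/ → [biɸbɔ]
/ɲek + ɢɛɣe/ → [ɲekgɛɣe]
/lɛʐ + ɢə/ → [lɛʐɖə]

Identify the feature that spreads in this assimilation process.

Underlying /ɢ/ is realised as [b] next to /ɸ/; /ɸ/ itself does not change.
/ɢ/ is uvular while /ɸ/ is bilabial; the output [b] is bilabial, matching the trigger — so the feature that spreads is place.
The other alternating forms pattern the same way: /ɢ/ → [g] after /k/ (uvular → velar, matching velar); /ɢ/ → [ɖ] after /ʐ/ (uvular → retroflex, matching retroflex) — only place changes, and always toward the preceding segment.

place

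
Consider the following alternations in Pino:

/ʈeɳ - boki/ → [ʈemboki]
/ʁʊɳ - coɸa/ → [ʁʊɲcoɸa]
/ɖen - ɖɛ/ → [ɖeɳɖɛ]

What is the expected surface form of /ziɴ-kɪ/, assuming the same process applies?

The data show regressive place assimilation: /ɳ/ → [m] before /b/; /ɳ/ → [ɲ] before /c/; /n/ → [ɳ] before /ɖ/. In each pair only place changes, matching the following consonant, while manner and voice stay constant.
The rule targets /ɴ/ (voiced uvular nasal), which sits before the trigger /k/ (velar).
Changing only its place to velar gives [ŋ] — the voiced velar nasal.

[ziŋkɪ]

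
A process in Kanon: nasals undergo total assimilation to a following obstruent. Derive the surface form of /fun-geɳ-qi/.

[fuggeqqi]

/n/ is the segment targeted by the rule; it sits immediately before /g/, so it assimilates completely and surfaces as [g].
At the second juncture, /ɳ/ likewise becomes [q] adjacent to /q/.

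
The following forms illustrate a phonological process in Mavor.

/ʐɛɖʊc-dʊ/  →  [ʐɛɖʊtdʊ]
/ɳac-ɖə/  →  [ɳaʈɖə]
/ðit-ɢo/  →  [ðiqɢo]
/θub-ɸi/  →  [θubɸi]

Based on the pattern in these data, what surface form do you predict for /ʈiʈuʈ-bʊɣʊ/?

The data show regressive place assimilation: /c/ → [t] before /d/; /c/ → [ʈ] before /ɖ/; /t/ → [q] before /ɢ/. In each pair only place changes, matching the following consonant, while manner and voice stay constant.
Nothing changes in [θubɸi]: there the adjacent consonants already agree in place (/b/ and /ɸ/ are both bilabial), so this form is consistent with the same rule.
The rule targets /ʈ/ (voiceless retroflex stop), which sits before the trigger /b/ (bilabial).
The voiceless bilabial stop is [p], so /ʈ/ → [p].

[ʈiʈupbʊɣʊ]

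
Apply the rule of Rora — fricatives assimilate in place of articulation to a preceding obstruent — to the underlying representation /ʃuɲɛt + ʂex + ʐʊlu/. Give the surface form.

[ʃuɲɛtsexɣʊlu]

/ʂ/ is a voiceless retroflex fricative. The preceding trigger /t/ is alveolar, so /ʂ/ must become alveolar as well.
The voiceless alveolar fricative is [s], so /ʂ/ → [s].
At the second juncture, /ʐ/ likewise becomes [ɣ] adjacent to /x/.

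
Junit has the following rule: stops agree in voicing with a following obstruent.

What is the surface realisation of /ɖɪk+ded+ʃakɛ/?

/k/ is a voiceless velar stop. The following trigger /d/ is voiced, so /k/ must become voiced as well.
A voiced velar stop is [g], so the surface segment is [g].
At the second juncture, /d/ likewise becomes [t] adjacent to /ʃ/.

[ɖɪgdetʃakɛ]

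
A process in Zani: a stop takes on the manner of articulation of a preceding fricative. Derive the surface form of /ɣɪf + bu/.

[ɣɪfβu]

The rule targets /b/ (voiced bilabial stop), which sits after the trigger /f/ (fricative).
The voiced bilabial fricative is [β], so /b/ → [β].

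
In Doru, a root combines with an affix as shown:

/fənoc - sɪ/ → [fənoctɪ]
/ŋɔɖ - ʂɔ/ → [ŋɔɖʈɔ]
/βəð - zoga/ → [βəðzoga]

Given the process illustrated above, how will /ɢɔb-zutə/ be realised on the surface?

[ɢɔbdutə]

The data show progressive manner assimilation: /s/ → [t] after /c/; /ʂ/ → [ʈ] after /ɖ/. In each pair only manner changes, matching the preceding consonant, while place and voice stay constant.
Nothing changes in [βəðzoga]: there the adjacent consonants already agree in manner (/z/ and /ð/ are both fricatives), so this form is consistent with the same rule.
/z/ is a voiced alveolar fricative. The preceding trigger /b/ is a stop, so /z/ must become a stop as well.
The voiced alveolar stop is [d], so /z/ → [d].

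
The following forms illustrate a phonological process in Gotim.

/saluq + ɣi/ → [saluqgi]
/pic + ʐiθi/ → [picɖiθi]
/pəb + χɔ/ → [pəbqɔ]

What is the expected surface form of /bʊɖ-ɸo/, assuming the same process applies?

[bʊɖpo]

The data show progressive manner assimilation: /ɣ/ → [g] after /q/; /ʐ/ → [ɖ] after /c/; /χ/ → [q] after /b/. In each pair only manner changes, matching the preceding consonant, while place and voice stay constant.
/ɸ/ is a voiceless bilabial fricative. The preceding trigger /ɖ/ is a stop, so /ɸ/ must become a stop as well.
The voiceless bilabial stop is [p], so /ɸ/ → [p].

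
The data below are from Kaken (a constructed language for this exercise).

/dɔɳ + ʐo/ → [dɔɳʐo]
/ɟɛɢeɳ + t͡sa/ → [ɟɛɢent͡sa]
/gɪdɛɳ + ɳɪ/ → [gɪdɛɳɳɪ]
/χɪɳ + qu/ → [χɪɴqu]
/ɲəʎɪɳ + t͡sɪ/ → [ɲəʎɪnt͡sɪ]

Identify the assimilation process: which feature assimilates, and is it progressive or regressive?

The segment that alternates is /ɳ/, which surfaces as [n] when adjacent to /t͡s/.
The change retroflex → alveolar matches the place of the following /t͡s/, identifying this as place assimilation.
Manner and voice are unchanged, so the assimilation is partial, not total.
The same holds elsewhere in the data: /ɳ/ → [ɴ] before /q/ (retroflex → uvular, matching uvular) — only place changes, and always toward the following segment.
Nothing changes in [dɔɳʐo], [gɪdɛɳɳɪ]: there the adjacent consonants already agree in place (/ɳ/ and /ʐ/ are both retroflex; /ɳ/ and /ɳ/ are both retroflex), so these forms are consistent with the same rule.
The trigger is the following segment, so the direction is regressive (anticipatory).

regressive place assimilation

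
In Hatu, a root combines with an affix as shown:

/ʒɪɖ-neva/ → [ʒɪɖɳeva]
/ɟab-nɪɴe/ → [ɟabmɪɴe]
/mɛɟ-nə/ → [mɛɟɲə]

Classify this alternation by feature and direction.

progressive place assimilation

The segment that alternates is /n/, which surfaces as [ɳ] when adjacent to /ɖ/.
/n/ is alveolar while /ɖ/ is retroflex; the output [ɳ] is retroflex, matching the trigger — so the feature that spreads is place.
Manner and voice are unchanged, so the assimilation is partial, not total.
The same holds elsewhere in the data: /n/ → [m] after /b/ (alveolar → bilabial, matching bilabial); /n/ → [ɲ] after /ɟ/ (alveolar → palatal, matching palatal) — only place changes, and always toward the preceding segment.
The trigger is the preceding segment, so the direction is progressive (perseverative).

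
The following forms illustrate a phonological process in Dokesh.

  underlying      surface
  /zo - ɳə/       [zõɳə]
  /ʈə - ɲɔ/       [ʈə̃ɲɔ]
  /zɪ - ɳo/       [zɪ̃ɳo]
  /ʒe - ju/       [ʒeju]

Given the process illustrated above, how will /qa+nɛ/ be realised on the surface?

[qãnɛ]

The data show regressive nasality assimilation (vowel nasalisation): /o/ → [õ] before /ɳ/; /ə/ → [ə̃] before /ɲ/; /ɪ/ → [ɪ̃] before /ɳ/ — a vowel is nasalised by an immediately following nasal consonant.
No change occurs in [ʒeju] because the vowel at the boundary is adjacent to an oral consonant, not a nasal (/e/ next to /j/).
/a/ sits next to the nasal /n/ and is therefore nasalised to [ã].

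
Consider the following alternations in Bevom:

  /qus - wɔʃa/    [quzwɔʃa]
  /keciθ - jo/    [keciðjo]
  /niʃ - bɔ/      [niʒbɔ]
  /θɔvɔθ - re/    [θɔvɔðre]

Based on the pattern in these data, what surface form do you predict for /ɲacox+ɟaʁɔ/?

[ɲacoɣɟaʁɔ]

The data show regressive voicing assimilation: /s/ → [z] before /w/; /θ/ → [ð] before /j/; /ʃ/ → [ʒ] before /b/; /θ/ → [ð] before /r/. In each pair only voicing changes, matching the following consonant, while place and manner stay constant.
/x/ is a voiceless velar fricative. The following trigger /ɟ/ is voiced, so /x/ must become voiced as well.
Changing only its voicing to voiced gives [ɣ] — the voiced velar fricative.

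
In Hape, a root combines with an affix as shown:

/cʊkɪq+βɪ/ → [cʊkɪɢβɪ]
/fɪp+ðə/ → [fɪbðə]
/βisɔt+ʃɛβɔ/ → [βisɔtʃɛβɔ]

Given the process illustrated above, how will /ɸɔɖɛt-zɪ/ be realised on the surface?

The data show regressive voicing assimilation: /q/ → [ɢ] before /β/; /p/ → [b] before /ð/. In each pair only voicing changes, matching the following consonant, while place and manner stay constant.
Nothing changes in [βisɔtʃɛβɔ]: there the adjacent consonants already agree in voicing (/t/ and /ʃ/ are both voiceless), so this form is consistent with the same rule.
/t/ is a voiceless alveolar stop. The following trigger /z/ is voiced, so /t/ must become voiced as well.
A voiced alveolar stop is [d], so the surface segment is [d].

[ɸɔɖɛdzɪ]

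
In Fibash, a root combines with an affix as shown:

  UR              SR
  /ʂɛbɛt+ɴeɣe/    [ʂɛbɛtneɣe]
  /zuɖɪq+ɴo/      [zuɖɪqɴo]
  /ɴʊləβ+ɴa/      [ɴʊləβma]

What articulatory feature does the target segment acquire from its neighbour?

Underlying /ɴ/ is realised as [n] next to /t/; /t/ itself does not change.
The change uvular → alveolar matches the place of the preceding /t/, identifying this as place assimilation.
Checking the remaining alternation: /ɴ/ → [m] after /β/ (uvular → bilabial, matching bilabial) — only place changes, and always toward the preceding segment.
No alternation appears in [zuɖɪqɴo]: there the adjacent consonants already agree in place (/ɴ/ and /q/ are both uvular), so this form is consistent with the same rule.

place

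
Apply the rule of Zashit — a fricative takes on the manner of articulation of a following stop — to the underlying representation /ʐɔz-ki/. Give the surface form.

[ʐɔdki]

/z/ is a voiced alveolar fricative. The following trigger /k/ is a stop, so /z/ must become a stop as well.
Changing only its manner to stop gives [d] — the voiced alveolar stop.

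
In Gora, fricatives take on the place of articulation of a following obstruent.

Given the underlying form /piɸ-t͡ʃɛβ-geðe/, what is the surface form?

/ɸ/ is a voiceless bilabial fricative. The following trigger /t͡ʃ/ is postalveolar, so /ɸ/ must become postalveolar as well.
The voiceless postalveolar fricative is [ʃ], so /ɸ/ → [ʃ].
The same rule applies at the second boundary: /β/ → [ɣ] next to /g/.

[piʃt͡ʃɛɣgeðe]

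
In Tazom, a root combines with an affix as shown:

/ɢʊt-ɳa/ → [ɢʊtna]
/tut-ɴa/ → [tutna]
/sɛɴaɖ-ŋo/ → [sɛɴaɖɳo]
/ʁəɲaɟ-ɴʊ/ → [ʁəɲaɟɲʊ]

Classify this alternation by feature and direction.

Comparing underlying and surface forms, /ɳ/ → [n] is the alternation; the neighbouring /t/ is constant.
/ɳ/ is retroflex while /t/ is alveolar; the output [n] is alveolar, matching the trigger — so the feature that spreads is place.
Manner and voice are unchanged, so the assimilation is partial, not total.
The same holds elsewhere in the data: /ɴ/ → [n] after /t/ (uvular → alveolar, matching alveolar); /ŋ/ → [ɳ] after /ɖ/ (velar → retroflex, matching retroflex); /ɴ/ → [ɲ] after /ɟ/ (uvular → palatal, matching palatal) — only place changes, and always toward the preceding segment.
Since the segment that changes follows the conditioning segment, the assimilation is progressive.

progressive place assimilation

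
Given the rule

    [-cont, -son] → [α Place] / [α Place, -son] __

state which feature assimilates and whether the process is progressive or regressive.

The rule copies the place features (abbreviated [Place]) from the environment onto the target, so the assimilating feature is place.
Since the environment is written before the underscore, the trigger precedes the target; the direction is progressive.

progressive place assimilation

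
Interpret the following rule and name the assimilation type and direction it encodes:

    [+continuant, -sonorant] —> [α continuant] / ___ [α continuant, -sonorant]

regressive manner assimilation

The rule copies [continuant] (continuancy) from the environment onto the target fricatives; since [±continuant] encodes the stop/fricative manner contrast, the assimilating dimension is manner.
The conditioning segment sits to the right of the focus bar, meaning the trigger follows the segment that changes — regressive assimilation.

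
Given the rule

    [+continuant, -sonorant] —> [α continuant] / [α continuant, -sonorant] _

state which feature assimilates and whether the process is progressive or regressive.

progressive manner assimilation

The rule copies [continuant] (continuancy) from the environment onto the target fricatives; since [±continuant] encodes the stop/fricative manner contrast, the assimilating dimension is manner.
The conditioning segment sits to the left of the focus bar, meaning the trigger precedes the segment that changes — progressive assimilation.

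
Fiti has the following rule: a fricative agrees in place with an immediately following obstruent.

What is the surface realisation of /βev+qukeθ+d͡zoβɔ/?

[βeʁqukesd͡zoβɔ]

/v/ is a voiced labiodental fricative. The following trigger /q/ is uvular, so /v/ must become uvular as well.
The voiced uvular fricative is [ʁ], so /v/ → [ʁ].
At the second juncture, /θ/ likewise becomes [s] adjacent to /d͡z/.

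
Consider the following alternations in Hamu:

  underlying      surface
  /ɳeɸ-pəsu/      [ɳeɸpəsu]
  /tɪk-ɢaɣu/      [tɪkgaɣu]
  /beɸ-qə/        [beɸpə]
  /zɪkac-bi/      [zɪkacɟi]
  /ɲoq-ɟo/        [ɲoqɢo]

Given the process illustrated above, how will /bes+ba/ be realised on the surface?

The data show progressive place assimilation: /ɢ/ → [g] after /k/; /q/ → [p] after /ɸ/; /b/ → [ɟ] after /c/; /ɟ/ → [ɢ] after /q/. In each pair only place changes, matching the preceding consonant, while manner and voice stay constant.
Nothing changes in [ɳeɸpəsu]: there the adjacent consonants already agree in place (/p/ and /ɸ/ are both bilabial), so this form is consistent with the same rule.
/b/ is a voiced bilabial stop. The preceding trigger /s/ is alveolar, so /b/ must become alveolar as well.
A voiced alveolar stop is [d], so the surface segment is [d].

[besda]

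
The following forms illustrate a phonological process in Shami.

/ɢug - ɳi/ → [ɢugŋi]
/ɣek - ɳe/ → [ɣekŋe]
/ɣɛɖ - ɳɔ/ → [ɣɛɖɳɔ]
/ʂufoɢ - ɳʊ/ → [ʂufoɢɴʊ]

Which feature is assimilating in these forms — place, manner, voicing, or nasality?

Comparing underlying and surface forms, /ɳ/ → [ŋ] is the alternation; the neighbouring /g/ is constant.
The change retroflex → velar matches the place of the preceding /g/, identifying this as place assimilation.
Checking the remaining alternations: /ɳ/ → [ŋ] after /k/ (retroflex → velar, matching velar); /ɳ/ → [ɴ] after /ɢ/ (retroflex → uvular, matching uvular) — only place changes, and always toward the preceding segment.
No alternation appears in [ɣɛɖɳɔ]: there the adjacent consonants already agree in place (/ɳ/ and /ɖ/ are both retroflex), so this form is consistent with the same rule.

place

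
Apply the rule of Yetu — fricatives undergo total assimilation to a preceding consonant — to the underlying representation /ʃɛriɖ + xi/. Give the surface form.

[ʃɛriɖɖi]

/x/ is the segment targeted by the rule; it sits immediately after /ɖ/, so it assimilates completely and surfaces as [ɖ].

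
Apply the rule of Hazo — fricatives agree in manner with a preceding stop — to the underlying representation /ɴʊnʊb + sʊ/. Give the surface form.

/s/ is a voiceless alveolar fricative. The preceding trigger /b/ is a stop, so /s/ must become a stop as well.
Changing only its manner to stop gives [t] — the voiceless alveolar stop.

[ɴʊnʊbtʊ]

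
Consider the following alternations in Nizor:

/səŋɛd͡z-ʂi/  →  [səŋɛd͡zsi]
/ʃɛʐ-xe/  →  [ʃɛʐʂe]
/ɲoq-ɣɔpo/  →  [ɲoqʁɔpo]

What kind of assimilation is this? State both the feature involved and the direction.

progressive place assimilation

The segment that alternates is /ʂ/, which surfaces as [s] when adjacent to /d͡z/.
The change retroflex → alveolar matches the place of the preceding /d͡z/, identifying this as place assimilation.
Manner and voice are unchanged, so the assimilation is partial, not total.
Checking the remaining alternations: /x/ → [ʂ] after /ʐ/ (velar → retroflex, matching retroflex); /ɣ/ → [ʁ] after /q/ (velar → uvular, matching uvular) — only place changes, and always toward the preceding segment.
The trigger is the preceding segment, so the direction is progressive (perseverative).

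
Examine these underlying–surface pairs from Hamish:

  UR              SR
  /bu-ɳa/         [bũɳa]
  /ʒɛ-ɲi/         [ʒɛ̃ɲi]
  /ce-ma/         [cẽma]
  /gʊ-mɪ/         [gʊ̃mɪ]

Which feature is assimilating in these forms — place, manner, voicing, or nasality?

nasality

The vowel /u/ surfaces as nasalised [ũ] next to the following nasal /ɳ/ — it has acquired the [+nasal] feature of its neighbour.
The other forms show the same pattern: /ɛ/ → [ɛ̃] before /ɲ/; /e/ → [ẽ] before /m/; /ʊ/ → [ʊ̃] before /m/ — each time a vowel is nasalised next to a following nasal.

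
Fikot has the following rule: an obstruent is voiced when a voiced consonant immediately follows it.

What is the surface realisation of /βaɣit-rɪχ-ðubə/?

/t/ is a voiceless alveolar stop. The following trigger /r/ is voiced, so /t/ must become voiced as well.
A voiced alveolar stop is [d], so the surface segment is [d].
The same rule applies at the second boundary: /χ/ → [ʁ] next to /ð/.

[βaɣidrɪʁðubə]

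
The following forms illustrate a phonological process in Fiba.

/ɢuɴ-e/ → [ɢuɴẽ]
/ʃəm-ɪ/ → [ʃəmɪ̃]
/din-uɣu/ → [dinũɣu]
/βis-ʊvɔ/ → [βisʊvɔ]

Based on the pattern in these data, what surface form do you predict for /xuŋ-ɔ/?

[xuŋɔ̃]

The data show progressive nasality assimilation (vowel nasalisation): /e/ → [ẽ] after /ɴ/; /ɪ/ → [ɪ̃] after /m/; /u/ → [ũ] after /n/ — a vowel is nasalised by an immediately preceding nasal consonant.
No change occurs in [βisʊvɔ] because the vowel at the boundary is adjacent to an oral consonant, not a nasal (/ʊ/ next to /s/).
/ɔ/ sits next to the nasal /ŋ/ and is therefore nasalised to [ɔ̃].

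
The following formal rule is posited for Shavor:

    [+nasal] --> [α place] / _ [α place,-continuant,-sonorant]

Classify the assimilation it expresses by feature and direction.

The shared variable α links the value of the place features (abbreviated [place]) on the target to the same value on the neighbouring segment, so place is the feature that assimilates.
Since the environment is written after the underscore, the trigger follows the target; the direction is regressive.

regressive place assimilation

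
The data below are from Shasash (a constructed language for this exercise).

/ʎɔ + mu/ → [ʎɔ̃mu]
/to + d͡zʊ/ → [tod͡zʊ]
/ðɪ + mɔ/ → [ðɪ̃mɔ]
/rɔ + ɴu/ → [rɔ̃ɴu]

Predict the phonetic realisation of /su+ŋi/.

The data show regressive nasality assimilation (vowel nasalisation): /ɔ/ → [ɔ̃] before /m/; /ɪ/ → [ɪ̃] before /m/; /ɔ/ → [ɔ̃] before /ɴ/ — a vowel is nasalised by an immediately following nasal consonant.
No change occurs in [tod͡zʊ] because the vowel at the boundary is adjacent to an oral consonant, not a nasal (/o/ next to /d͡z/).
The vowel /u/ is adjacent to the following nasal /ŋ/, so it acquires [+nasal] and surfaces as [ũ].

[sũŋi]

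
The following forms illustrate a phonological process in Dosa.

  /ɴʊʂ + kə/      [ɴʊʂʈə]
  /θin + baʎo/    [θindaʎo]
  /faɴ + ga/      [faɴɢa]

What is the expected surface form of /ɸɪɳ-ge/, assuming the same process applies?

The data show progressive place assimilation: /k/ → [ʈ] after /ʂ/; /b/ → [d] after /n/; /g/ → [ɢ] after /ɴ/. In each pair only place changes, matching the preceding consonant, while manner and voice stay constant.
The rule targets /g/ (voiced velar stop), which sits after the trigger /ɳ/ (retroflex).
A voiced retroflex stop is [ɖ], so the surface segment is [ɖ].

[ɸɪɳɖe]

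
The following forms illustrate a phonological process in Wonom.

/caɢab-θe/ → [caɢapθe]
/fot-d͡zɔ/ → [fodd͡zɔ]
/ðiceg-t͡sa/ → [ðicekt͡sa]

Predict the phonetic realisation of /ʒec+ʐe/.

The data show regressive voicing assimilation: /b/ → [p] before /θ/; /t/ → [d] before /d͡z/; /g/ → [k] before /t͡s/. In each pair only voicing changes, matching the following consonant, while place and manner stay constant.
The rule targets /c/ (voiceless palatal stop), which sits before the trigger /ʐ/ (voiced).
A voiced palatal stop is [ɟ], so the surface segment is [ɟ].

[ʒeɟʐe]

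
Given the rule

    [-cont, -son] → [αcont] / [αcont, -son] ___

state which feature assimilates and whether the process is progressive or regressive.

progressive manner assimilation

The shared variable α links the value of [cont] on the target to that of the neighbouring obstruent. [cont] distinguishes stops from fricatives — a manner-of-articulation feature — so this is manner assimilation.
Since the environment is written before the underscore, the trigger precedes the target; the direction is progressive.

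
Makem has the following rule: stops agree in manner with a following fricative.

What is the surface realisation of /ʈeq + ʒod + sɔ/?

[ʈeχʒozsɔ]

The rule targets /q/ (voiceless uvular stop), which sits before the trigger /ʒ/ (fricative).
The voiceless uvular fricative is [χ], so /q/ → [χ].
The same rule applies at the second boundary: /d/ → [z] next to /s/.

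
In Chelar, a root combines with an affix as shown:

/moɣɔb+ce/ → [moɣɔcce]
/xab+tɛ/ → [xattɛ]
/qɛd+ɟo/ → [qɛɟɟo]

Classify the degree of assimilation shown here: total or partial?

total assimilation

The segment that alternates is /b/, which surfaces as [c] when adjacent to /c/.
The output [c] is identical to the trigger /c/ — every feature (place, manner, voicing) has been copied — so this is total assimilation.
The other forms behave the same way: /b/ → [t] before /t/; /d/ → [ɟ] before /ɟ/ — in each case the output is a copy of the following consonant.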